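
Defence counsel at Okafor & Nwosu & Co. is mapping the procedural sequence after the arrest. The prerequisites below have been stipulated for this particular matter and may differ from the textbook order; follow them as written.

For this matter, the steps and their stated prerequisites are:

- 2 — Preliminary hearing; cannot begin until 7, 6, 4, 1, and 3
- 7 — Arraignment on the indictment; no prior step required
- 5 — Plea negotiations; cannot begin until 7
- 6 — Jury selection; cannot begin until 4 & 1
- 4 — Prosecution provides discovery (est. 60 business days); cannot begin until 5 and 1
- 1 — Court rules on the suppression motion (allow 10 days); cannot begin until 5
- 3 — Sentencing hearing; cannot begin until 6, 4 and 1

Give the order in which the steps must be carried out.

7 has no prerequisites → 7 first.
5 is the only step now ready → 5.
1 is the only step now ready → 1.
Next only 4 has its prerequisites met → 4.
Next only 6 has its prerequisites met → 6.
3 needed 6, 4 and 1, now all done → 3.
2 needed 7, 6, 4, 1 and 3, now all done → 2.

7, 5, 1, 4, 6, 3, 2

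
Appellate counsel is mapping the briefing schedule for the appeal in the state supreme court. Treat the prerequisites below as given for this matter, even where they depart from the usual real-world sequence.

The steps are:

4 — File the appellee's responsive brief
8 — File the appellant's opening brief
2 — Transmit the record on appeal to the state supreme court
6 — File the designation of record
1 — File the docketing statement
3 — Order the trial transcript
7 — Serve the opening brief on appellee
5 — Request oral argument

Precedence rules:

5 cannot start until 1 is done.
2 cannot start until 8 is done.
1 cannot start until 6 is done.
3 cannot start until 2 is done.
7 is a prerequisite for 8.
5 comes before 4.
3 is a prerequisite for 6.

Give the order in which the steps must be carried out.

7 → 8 → 2 → 3 → 6 → 1 → 5 → 4

Only 7 has no prerequisites, so it is first.
8 is the only step now ready → 8.
2 needed 8, now all done → 2.
3 needed 2, now all done → 3.
6 needed 3, now all done → 6.
1 needed 6, now all done → 1.
Next only 5 has its prerequisites met → 5.
That leaves 4 as the only ready step → 4.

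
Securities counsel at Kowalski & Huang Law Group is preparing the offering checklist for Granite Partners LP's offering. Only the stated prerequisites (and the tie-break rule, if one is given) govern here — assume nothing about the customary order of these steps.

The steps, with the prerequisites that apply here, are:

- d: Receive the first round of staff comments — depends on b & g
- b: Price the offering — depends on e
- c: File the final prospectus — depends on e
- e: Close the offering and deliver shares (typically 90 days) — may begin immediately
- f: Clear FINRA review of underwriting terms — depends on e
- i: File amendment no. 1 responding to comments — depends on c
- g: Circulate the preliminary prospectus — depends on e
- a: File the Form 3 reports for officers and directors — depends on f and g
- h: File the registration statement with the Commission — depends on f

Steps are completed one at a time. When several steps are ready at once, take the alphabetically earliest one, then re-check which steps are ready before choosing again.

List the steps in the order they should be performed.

Only e has no prerequisites, so it is first.
Ready: b, c, f and g. b has the earlier label → b.
Now c, f and g have their prerequisites met. c has the earlier label, so c next.
i now also ready, so the ready set is {f, g, i}; f has the earlier label → f.
Now g, h and i have their prerequisites met. g has the earlier label, so g next.
a and d now also ready, so the ready set is {a, d, h, i}; a has the earlier label → a.
Ready: d, h and i. d has the earlier label → d.
Now h and i have their prerequisites met. h has the earlier label, so h next.
i needed c, now all done → i.

e, b, c, f, g, a, d, h, i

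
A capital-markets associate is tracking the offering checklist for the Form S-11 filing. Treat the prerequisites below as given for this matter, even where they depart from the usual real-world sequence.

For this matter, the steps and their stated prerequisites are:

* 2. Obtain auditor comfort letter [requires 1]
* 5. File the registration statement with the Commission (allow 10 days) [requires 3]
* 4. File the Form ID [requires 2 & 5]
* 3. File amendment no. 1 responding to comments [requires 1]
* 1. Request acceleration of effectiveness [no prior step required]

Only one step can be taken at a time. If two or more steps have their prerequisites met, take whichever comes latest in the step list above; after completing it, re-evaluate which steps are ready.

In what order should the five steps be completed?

1 is the only step with nothing outstanding, so it goes first.
Ready: 3 and 2. 3 is listed later → 3.
5 now also ready, so the ready set is {5, 2}; 5 is listed later → 5.
Next only 2 has its prerequisites met → 2.
That leaves 4 as the only ready step → 4.

1 → 3 → 5 → 2 → 4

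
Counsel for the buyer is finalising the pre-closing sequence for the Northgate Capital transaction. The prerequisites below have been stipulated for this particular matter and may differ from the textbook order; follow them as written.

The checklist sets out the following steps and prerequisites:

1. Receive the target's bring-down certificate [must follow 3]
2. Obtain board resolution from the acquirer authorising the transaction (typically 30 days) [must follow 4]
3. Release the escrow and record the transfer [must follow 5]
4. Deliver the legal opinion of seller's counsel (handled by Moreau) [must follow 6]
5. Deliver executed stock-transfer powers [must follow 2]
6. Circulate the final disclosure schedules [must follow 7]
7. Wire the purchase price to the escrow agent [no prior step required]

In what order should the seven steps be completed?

7, 6, 4, 2, 5, 3, 1

Only 7 has no prerequisites, so it is first.
6 needed 7, now all done → 6.
That leaves 4 as the only ready step → 4.
2 needed 4, now all done → 2.
5 is the only step now ready → 5.
3 needed 5, now all done → 3.
1 needed 3, now all done → 1.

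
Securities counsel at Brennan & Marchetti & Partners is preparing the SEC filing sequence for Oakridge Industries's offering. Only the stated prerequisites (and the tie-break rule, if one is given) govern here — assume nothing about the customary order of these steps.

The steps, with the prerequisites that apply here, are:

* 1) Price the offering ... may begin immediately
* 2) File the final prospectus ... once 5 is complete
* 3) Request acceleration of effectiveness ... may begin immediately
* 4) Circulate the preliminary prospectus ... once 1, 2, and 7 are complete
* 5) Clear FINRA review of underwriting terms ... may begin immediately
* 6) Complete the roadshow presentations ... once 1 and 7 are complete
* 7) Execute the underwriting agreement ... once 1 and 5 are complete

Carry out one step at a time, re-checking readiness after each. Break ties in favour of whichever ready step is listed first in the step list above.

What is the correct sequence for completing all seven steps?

1, 3, 5, 2, 7, 4, 6

Nothing is required for 1, 3 and 5. 1 is listed earlier → 1 first.
3 and 5 are both available; 3 is listed earlier → 3.
Next only 5 has its prerequisites met → 5.
Now 2 and 7 have their prerequisites met. 2 is listed earlier, so 2 next.
7 needed 1 and 5, now all done → 7.
Now 4 and 6 have their prerequisites met. 4 is listed earlier, so 4 next.
6 is the only step now ready → 6.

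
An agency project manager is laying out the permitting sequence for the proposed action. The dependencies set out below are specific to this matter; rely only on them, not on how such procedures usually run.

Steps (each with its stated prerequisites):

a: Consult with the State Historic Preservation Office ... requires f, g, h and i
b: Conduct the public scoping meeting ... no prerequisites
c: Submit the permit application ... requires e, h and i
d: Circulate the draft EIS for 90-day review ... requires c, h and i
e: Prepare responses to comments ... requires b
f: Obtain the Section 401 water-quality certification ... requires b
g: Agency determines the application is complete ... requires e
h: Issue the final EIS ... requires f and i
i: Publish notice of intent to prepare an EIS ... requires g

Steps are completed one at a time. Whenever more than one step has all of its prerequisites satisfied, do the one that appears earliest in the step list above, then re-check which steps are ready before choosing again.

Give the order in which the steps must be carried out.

b e f g i h a c d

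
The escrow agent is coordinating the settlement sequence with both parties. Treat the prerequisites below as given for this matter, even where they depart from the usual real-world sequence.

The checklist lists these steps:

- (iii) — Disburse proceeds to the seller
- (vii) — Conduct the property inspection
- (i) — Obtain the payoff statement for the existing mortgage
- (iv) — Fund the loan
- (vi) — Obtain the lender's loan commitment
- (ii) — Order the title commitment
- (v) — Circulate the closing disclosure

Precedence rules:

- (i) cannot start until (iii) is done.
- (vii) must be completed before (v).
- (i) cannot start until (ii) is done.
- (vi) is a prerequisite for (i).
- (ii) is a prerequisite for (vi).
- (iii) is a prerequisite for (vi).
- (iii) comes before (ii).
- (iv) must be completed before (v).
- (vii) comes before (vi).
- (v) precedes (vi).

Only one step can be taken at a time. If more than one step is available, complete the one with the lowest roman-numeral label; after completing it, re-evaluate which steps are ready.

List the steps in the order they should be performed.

Nothing is required for (iii), (iv) and (vii). (iii) has the earlier label → (iii) first.
Ready: (ii), (iv) and (vii). (ii) has the earlier label → (ii).
Ready: (iv) and (vii). (iv) has the earlier label → (iv).
Next only (vii) has its prerequisites met → (vii).
Next only (v) has its prerequisites met → (v).
Next only (vi) has its prerequisites met → (vi).
(i) needed (ii), (iii) and (vi), now all done → (i).

(iii), (ii), (iv), (vii), (v), (vi), (i)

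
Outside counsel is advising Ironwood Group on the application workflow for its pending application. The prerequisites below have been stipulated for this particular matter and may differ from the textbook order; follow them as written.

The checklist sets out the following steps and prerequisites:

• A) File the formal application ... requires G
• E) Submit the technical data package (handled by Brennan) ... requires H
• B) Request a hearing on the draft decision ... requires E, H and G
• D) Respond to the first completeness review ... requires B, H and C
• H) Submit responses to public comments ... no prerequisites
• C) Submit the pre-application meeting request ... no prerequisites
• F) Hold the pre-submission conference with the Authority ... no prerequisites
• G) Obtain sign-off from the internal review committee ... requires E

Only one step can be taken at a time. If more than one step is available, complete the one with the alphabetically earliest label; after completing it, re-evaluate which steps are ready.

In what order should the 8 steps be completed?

C, F, H, E, G, A, B, D

Nothing is required for C, F and H. C has the earlier label → C first.
F and H are both available; F has the earlier label → F.
Next only H has its prerequisites met → H.
E needed H, now all done → E.
G needed E, now all done → G.
Ready: A and B. A has the earlier label → A.
Next only B has its prerequisites met → B.
D needed B, C and H, now all done → D.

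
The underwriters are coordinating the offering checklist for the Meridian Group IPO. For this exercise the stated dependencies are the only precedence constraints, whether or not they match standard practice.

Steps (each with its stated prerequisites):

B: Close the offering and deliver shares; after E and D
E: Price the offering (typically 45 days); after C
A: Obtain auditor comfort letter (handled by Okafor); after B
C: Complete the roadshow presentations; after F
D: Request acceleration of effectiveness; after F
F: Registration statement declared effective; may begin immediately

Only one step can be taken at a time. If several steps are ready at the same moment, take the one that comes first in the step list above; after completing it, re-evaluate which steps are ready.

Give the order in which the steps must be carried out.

F C E D B A

F has no prerequisites → F first.
Ready: C and D. C is listed earlier → C.
E and D are both available; E is listed earlier → E.
Next only D has its prerequisites met → D.
Next only B has its prerequisites met → B.
A is the only step now ready → A.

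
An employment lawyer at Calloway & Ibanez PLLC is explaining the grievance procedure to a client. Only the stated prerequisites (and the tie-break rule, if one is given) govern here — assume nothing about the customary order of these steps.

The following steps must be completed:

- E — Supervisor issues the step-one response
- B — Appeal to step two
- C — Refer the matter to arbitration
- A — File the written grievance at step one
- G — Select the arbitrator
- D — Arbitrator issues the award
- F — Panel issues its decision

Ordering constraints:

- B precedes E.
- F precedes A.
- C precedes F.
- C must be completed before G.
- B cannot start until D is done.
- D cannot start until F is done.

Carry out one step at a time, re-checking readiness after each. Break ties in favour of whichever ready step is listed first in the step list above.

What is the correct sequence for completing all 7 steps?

C → G → F → A → D → B → E

C is the only step with nothing outstanding, so it goes first.
Now G and F have their prerequisites met. G is listed earlier, so G next.
That leaves F as the only ready step → F.
Ready: A and D. A is listed earlier → A.
D needed F, now all done → D.
B is the only step now ready → B.
E is the only step now ready → E.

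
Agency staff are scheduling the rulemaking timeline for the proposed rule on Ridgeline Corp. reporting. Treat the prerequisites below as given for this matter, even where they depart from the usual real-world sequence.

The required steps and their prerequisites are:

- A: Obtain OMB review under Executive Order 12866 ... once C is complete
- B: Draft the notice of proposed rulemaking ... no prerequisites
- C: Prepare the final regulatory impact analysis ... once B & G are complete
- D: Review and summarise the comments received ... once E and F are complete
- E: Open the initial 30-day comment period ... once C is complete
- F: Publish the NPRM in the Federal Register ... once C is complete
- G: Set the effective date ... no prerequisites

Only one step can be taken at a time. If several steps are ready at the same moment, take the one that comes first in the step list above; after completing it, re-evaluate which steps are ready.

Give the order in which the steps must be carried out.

B and G have no prerequisites; B is listed earlier, so B is first.
Next only G has its prerequisites met → G.
C needed B and G, now all done → C.
Ready: A, E and F. A is listed earlier → A.
Now E and F have their prerequisites met. E is listed earlier, so E next.
F is the only step now ready → F.
D needed E and F, now all done → D.

B → G → C → A → E → F → D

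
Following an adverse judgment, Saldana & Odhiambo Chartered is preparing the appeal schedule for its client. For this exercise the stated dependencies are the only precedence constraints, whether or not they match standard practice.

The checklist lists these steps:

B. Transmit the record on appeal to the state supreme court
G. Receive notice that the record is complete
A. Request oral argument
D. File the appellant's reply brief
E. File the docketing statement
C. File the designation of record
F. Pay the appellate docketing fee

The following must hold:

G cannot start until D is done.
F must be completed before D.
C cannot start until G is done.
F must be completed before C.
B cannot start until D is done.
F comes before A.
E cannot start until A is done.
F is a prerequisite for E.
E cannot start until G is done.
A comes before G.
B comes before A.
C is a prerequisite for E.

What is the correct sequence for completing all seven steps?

F is the only step with nothing outstanding, so it goes first.
D is the only step now ready → D.
Next only B has its prerequisites met → B.
A is the only step now ready → A.
G needed A and D, now all done → G.
C needed G and F, now all done → C.
E needed G, A, C and F, now all done → E.

F D B A G C E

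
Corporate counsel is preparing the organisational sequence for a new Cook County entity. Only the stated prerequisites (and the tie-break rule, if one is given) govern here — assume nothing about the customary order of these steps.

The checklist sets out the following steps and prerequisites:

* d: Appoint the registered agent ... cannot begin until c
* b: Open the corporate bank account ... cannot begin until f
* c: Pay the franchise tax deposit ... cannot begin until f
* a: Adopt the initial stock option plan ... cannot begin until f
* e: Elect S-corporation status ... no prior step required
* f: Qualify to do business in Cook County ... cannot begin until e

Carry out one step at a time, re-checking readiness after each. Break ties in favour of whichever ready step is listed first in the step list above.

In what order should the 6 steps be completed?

Only e has no prerequisites, so it is first.
f needed e, now all done → f.
Now b, c and a have their prerequisites met. b is listed earlier, so b next.
Ready: c and a. c is listed earlier → c.
d now also ready, so the ready set is {d, a}; d is listed earlier → d.
That leaves a as the only ready step → a.

e f b c d a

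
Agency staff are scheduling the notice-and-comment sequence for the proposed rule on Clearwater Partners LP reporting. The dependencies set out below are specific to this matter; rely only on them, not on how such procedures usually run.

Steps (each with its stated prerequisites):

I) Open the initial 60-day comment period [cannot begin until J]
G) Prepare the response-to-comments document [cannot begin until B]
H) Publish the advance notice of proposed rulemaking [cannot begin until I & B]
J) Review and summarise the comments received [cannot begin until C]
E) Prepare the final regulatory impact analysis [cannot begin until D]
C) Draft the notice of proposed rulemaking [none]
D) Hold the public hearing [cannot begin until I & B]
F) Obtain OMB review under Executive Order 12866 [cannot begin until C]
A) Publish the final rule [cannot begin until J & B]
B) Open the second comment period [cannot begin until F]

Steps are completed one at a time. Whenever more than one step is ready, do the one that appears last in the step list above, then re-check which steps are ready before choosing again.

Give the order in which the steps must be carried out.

C, F, B, J, A, G, I, D, E, H

C is the only step with nothing outstanding, so it goes first.
Now F and J have their prerequisites met. F is listed later, so F next.
B now also ready, so the ready set is {B, J}; B is listed later → B.
Now J and G have their prerequisites met. J is listed later, so J next.
Ready: A, G and I. A is listed later → A.
Now G and I have their prerequisites met. G is listed later, so G next.
I needed J, now all done → I.
D and H are both available; D is listed later → D.
E and H are both available; E is listed later → E.
H needed B and I, now all done → H.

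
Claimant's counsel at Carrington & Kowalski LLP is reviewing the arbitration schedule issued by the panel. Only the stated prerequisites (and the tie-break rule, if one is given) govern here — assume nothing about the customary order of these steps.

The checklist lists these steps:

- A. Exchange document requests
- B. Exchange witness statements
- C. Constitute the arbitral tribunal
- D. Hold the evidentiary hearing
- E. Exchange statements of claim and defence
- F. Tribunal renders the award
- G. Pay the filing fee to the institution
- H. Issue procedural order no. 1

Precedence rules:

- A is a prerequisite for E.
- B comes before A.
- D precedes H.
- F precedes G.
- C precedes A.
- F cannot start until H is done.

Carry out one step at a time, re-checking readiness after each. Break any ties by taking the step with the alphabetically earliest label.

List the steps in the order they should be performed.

B, C, A, D, E, H, F, G

Nothing is required for B, C and D. B has the earlier label → B first.
Now C and D have their prerequisites met. C has the earlier label, so C next.
A now also ready, so the ready set is {A, D}; A has the earlier label → A.
Now D and E have their prerequisites met. D has the earlier label, so D next.
H now also ready, so the ready set is {E, H}; E has the earlier label → E.
H is the only step now ready → H.
F needed H, now all done → F.
That leaves G as the only ready step → G.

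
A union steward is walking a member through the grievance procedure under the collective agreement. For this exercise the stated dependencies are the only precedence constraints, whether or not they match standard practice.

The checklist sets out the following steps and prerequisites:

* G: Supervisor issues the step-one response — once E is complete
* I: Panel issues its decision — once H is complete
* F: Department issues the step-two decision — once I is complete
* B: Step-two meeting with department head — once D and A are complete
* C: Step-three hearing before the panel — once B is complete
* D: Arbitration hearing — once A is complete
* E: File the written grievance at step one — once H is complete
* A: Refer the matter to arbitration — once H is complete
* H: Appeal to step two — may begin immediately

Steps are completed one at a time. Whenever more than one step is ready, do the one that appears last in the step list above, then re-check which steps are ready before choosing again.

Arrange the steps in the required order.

H → A → E → D → B → C → I → F → G

H has no prerequisites → H first.
Ready: A, E and I. A is listed later → A.
D now also ready, so the ready set is {E, D, I}; E is listed later → E.
G now also ready, so the ready set is {D, I, G}; D is listed later → D.
B, I and G are all available; B is listed later → B.
C, I and G are all available; C is listed later → C.
Now I and G have their prerequisites met. I is listed later, so I next.
F now also ready, so the ready set is {F, G}; F is listed later → F.
G needed E, now all done → G.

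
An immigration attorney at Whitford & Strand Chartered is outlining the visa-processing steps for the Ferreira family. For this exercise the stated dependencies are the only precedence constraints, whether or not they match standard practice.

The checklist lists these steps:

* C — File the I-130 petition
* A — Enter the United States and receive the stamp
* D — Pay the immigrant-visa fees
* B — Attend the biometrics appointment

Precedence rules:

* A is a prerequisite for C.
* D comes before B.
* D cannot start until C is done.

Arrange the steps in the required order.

A, C, D, B

Only A has no prerequisites, so it is first.
Next only C has its prerequisites met → C.
That leaves D as the only ready step → D.
That leaves B as the only ready step → B.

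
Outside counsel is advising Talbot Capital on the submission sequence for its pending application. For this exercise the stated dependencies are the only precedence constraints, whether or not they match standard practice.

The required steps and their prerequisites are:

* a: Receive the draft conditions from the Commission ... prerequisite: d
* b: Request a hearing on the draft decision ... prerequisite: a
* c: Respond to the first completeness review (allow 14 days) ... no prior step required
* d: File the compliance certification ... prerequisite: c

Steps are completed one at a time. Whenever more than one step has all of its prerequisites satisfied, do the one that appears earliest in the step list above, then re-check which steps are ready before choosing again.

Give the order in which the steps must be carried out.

c has no prerequisites → c first.
d needed c, now all done → d.
That leaves a as the only ready step → a.
That leaves b as the only ready step → b.

c, d, a, b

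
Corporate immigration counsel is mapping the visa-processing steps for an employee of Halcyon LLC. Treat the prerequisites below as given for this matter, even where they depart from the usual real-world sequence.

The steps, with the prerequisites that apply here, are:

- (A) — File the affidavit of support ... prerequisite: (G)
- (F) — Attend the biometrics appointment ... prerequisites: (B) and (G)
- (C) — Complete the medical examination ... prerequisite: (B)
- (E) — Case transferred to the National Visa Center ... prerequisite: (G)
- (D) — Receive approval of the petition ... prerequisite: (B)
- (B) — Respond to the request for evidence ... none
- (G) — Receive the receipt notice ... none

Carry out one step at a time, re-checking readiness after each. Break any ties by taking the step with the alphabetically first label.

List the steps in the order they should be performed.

(B) and (G) have no prerequisites; (B) has the earlier label, so (B) is first.
(C) and (D) now also ready, so the ready set is {(C), (D), (G)}; (C) has the earlier label → (C).
Ready: (D) and (G). (D) has the earlier label → (D).
Next only (G) has its prerequisites met → (G).
Now (A), (E) and (F) have their prerequisites met. (A) has the earlier label, so (A) next.
Ready: (E) and (F). (E) has the earlier label → (E).
That leaves (F) as the only ready step → (F).

(B), (C), (D), (G), (A), (E), (F)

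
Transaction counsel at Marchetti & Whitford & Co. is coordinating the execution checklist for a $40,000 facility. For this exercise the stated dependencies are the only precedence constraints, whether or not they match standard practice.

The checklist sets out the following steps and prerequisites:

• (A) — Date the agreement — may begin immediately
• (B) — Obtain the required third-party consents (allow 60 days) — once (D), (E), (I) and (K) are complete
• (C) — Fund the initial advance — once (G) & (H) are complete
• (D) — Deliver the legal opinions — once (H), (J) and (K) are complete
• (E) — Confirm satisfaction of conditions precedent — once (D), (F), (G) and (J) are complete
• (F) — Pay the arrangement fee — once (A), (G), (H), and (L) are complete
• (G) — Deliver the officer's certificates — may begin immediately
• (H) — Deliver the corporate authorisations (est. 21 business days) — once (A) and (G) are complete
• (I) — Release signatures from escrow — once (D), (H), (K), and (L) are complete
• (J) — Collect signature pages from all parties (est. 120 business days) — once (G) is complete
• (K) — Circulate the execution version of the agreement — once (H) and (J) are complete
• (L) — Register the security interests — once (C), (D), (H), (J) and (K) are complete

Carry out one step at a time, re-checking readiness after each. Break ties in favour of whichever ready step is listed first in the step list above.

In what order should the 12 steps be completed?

Nothing is required for (A) and (G). (A) is listed earlier → (A) first.
That leaves (G) as the only ready step → (G).
Now (H) and (J) have their prerequisites met. (H) is listed earlier, so (H) next.
Ready: (C) and (J). (C) is listed earlier → (C).
(J) needed (G), now all done → (J).
(K) is the only step now ready → (K).
(D) needed (H), (J) and (K), now all done → (D).
(L) is the only step now ready → (L).
(F) and (I) are both available; (F) is listed earlier → (F).
(E) now also ready, so the ready set is {(E), (I)}; (E) is listed earlier → (E).
(I) needed (D), (H), (K) and (L), now all done → (I).
That leaves (B) as the only ready step → (B).

(A) → (G) → (H) → (C) → (J) → (K) → (D) → (L) → (F) → (E) → (I) → (B)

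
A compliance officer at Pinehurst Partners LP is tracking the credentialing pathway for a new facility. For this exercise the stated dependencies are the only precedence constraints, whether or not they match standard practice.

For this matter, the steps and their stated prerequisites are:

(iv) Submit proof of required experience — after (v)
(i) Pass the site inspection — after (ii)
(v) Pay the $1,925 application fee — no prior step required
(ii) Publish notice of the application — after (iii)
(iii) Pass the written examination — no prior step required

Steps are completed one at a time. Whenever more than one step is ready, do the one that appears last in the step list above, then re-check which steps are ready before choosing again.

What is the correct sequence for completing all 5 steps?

(iii) and (v) have no prerequisites; (iii) is listed later, so (iii) is first.
(ii) now also ready, so the ready set is {(ii), (v)}; (ii) is listed later → (ii).
Now (v) and (i) have their prerequisites met. (v) is listed later, so (v) next.
Ready: (i) and (iv). (i) is listed later → (i).
Next only (iv) has its prerequisites met → (iv).

(iii) (ii) (v) (i) (iv)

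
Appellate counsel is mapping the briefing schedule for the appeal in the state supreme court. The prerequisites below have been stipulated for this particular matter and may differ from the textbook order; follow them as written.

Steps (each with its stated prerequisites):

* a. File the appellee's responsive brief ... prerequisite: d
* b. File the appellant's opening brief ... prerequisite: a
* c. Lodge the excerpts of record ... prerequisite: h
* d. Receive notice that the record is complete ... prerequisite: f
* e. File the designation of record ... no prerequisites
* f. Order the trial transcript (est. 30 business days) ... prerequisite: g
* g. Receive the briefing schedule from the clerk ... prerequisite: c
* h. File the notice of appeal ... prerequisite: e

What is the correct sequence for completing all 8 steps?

e, h, c, g, f, d, a, b

e has no prerequisites → e first.
h needed e, now all done → h.
That leaves c as the only ready step → c.
That leaves g as the only ready step → g.
f needed g, now all done → f.
That leaves d as the only ready step → d.
a needed d, now all done → a.
b needed a, now all done → b.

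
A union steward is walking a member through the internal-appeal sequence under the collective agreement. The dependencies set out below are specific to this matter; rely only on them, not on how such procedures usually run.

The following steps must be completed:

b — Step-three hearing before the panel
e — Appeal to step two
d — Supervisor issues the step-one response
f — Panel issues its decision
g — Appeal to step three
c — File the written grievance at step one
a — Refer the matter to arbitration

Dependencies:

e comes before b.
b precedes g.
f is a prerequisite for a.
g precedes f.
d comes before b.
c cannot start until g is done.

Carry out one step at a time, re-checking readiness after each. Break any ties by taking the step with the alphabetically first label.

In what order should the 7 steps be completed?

d → e → b → g → c → f → a

d and e have no prerequisites; d has the earlier label, so d is first.
That leaves e as the only ready step → e.
b needed d and e, now all done → b.
g needed b, now all done → g.
c and f are both available; c has the earlier label → c.
Next only f has its prerequisites met → f.
Next only a has its prerequisites met → a.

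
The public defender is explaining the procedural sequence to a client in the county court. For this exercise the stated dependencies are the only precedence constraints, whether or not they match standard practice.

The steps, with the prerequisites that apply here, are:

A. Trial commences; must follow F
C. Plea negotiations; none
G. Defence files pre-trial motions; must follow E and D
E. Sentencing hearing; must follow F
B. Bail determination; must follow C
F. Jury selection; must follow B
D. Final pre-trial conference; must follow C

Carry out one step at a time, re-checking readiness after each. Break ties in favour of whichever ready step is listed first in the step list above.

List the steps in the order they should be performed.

C, B, F, A, E, D, G

C has no prerequisites → C first.
Now B and D have their prerequisites met. B is listed earlier, so B next.
F now also ready, so the ready set is {F, D}; F is listed earlier → F.
A, E and D are all available; A is listed earlier → A.
E and D are both available; E is listed earlier → E.
D is the only step now ready → D.
G needed E and D, now all done → G.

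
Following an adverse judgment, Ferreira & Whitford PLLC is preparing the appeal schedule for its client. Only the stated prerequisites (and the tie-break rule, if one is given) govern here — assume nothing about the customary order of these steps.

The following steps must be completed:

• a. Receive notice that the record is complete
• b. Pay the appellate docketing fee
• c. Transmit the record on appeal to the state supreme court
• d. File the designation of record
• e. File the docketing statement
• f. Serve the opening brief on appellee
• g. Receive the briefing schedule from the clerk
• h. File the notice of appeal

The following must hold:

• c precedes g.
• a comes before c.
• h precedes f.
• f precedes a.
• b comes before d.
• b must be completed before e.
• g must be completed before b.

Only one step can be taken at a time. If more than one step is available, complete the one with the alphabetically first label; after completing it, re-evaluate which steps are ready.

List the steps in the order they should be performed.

h f a c g b d e

h is the only step with nothing outstanding, so it goes first.
f is the only step now ready → f.
a needed f, now all done → a.
c needed a, now all done → c.
g is the only step now ready → g.
b needed g, now all done → b.
d and e are both available; d has the earlier label → d.
e needed b, now all done → e.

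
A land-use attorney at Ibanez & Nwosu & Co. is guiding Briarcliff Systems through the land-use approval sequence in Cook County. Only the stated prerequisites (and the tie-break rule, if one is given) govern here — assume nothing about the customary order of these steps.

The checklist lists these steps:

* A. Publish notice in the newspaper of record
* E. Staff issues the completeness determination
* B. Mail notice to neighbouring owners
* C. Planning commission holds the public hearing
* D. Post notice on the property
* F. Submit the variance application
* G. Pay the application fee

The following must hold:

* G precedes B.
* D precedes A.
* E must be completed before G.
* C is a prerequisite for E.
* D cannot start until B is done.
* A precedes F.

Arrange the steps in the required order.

Only C has no prerequisites, so it is first.
Next only E has its prerequisites met → E.
G needed E, now all done → G.
B is the only step now ready → B.
Next only D has its prerequisites met → D.
That leaves A as the only ready step → A.
That leaves F as the only ready step → F.

C → E → G → B → D → A → F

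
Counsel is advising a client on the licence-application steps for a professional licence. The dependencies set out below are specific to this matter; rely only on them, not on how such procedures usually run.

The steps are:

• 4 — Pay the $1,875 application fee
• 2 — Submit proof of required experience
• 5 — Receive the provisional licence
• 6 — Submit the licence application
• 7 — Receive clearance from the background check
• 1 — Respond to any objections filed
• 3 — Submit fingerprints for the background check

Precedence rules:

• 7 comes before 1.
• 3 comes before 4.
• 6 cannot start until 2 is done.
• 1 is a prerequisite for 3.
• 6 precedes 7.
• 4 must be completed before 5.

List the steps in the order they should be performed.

Only 2 has no prerequisites, so it is first.
Next only 6 has its prerequisites met → 6.
7 needed 6, now all done → 7.
Next only 1 has its prerequisites met → 1.
Next only 3 has its prerequisites met → 3.
4 needed 3, now all done → 4.
5 is the only step now ready → 5.

2, 6, 7, 1, 3, 4, 5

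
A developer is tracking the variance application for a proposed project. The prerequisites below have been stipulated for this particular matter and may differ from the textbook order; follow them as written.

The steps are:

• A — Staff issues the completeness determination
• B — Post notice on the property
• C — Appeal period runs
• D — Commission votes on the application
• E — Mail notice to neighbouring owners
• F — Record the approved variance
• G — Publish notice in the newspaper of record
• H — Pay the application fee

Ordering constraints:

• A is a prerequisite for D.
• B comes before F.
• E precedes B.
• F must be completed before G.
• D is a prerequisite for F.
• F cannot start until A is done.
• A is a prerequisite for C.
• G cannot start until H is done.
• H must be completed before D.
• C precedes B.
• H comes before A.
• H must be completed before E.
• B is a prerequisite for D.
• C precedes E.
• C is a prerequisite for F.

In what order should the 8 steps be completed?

H A C E B D F G

H is the only step with nothing outstanding, so it goes first.
That leaves A as the only ready step → A.
That leaves C as the only ready step → C.
That leaves E as the only ready step → E.
B needed C and E, now all done → B.
D needed A, B and H, now all done → D.
F needed A, B, C and D, now all done → F.
That leaves G as the only ready step → G.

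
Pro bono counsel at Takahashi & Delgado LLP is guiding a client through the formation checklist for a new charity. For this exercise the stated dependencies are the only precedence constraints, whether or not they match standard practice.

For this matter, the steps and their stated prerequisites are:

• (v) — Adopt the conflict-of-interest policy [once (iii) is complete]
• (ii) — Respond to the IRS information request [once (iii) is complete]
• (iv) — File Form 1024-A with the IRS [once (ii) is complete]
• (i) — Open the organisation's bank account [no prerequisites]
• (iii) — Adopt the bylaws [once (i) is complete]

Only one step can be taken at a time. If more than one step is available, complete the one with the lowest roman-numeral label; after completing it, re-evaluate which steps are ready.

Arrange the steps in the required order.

Only (i) has no prerequisites, so it is first.
Next only (iii) has its prerequisites met → (iii).
Ready: (ii) and (v). (ii) has the earlier label → (ii).
Ready: (iv) and (v). (iv) has the earlier label → (iv).
(v) needed (iii), now all done → (v).

(i), (iii), (ii), (iv), (v)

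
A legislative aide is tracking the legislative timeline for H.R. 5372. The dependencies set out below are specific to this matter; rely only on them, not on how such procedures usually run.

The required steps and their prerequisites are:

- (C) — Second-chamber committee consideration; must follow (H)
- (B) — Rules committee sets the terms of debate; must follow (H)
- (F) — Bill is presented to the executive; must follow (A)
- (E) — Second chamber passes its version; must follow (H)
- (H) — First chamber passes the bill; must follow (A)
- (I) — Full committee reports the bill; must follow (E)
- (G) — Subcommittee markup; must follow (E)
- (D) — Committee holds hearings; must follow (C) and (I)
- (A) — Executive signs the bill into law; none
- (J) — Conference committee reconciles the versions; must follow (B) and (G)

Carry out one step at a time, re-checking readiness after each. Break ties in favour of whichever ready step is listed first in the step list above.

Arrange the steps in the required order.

(A) is the only step with nothing outstanding, so it goes first.
Ready: (F) and (H). (F) is listed earlier → (F).
Next only (H) has its prerequisites met → (H).
Ready: (C), (B) and (E). (C) is listed earlier → (C).
Ready: (B) and (E). (B) is listed earlier → (B).
That leaves (E) as the only ready step → (E).
Ready: (I) and (G). (I) is listed earlier → (I).
(D) now also ready, so the ready set is {(G), (D)}; (G) is listed earlier → (G).
(J) now also ready, so the ready set is {(D), (J)}; (D) is listed earlier → (D).
(J) needed (B) and (G), now all done → (J).

(A), (F), (H), (C), (B), (E), (I), (G), (D), (J)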